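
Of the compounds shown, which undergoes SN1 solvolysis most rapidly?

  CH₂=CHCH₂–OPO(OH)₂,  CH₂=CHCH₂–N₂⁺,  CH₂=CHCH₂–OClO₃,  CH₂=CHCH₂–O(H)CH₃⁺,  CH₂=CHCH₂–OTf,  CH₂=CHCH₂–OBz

CH₂=CHCH₂–N₂⁺

With the same alkyl group throughout, only the leaving group differentiates the rates.
Leaving-group ability tracks the stability of the departed species; conjugate-acid pKₐ is the usual yardstick (lower pKₐ → better LG).
CH₂=CHCH₂–N₂⁺ loses N₂: no meaningful conjugate acid; N₂ departs as an exceptionally stable neutral molecule
CH₂=CHCH₂–OTf loses OTf⁻: pKₐ(CF₃SO₃H (triflic acid)) ≈ -14
CH₂=CHCH₂–OClO₃ loses ClO₄⁻: pKₐ(HClO₄) ≈ -10
CH₂=CHCH₂–O(H)CH₃⁺ loses R'OH: pKₐ(R'OH₂⁺) ≈ -2.4
CH₂=CHCH₂–OPO(OH)₂ loses H₂PO₄⁻: pKₐ(H₃PO₄) ≈ 2.1
CH₂=CHCH₂–OBz loses PhCOO⁻: pKₐ(C₆H₅COOH) ≈ 4.2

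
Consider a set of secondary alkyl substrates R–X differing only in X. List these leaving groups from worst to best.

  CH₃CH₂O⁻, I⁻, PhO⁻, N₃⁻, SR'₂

Leaving-group ability tracks the stability of the departed species; conjugate-acid pKₐ is the usual yardstick (lower pKₐ → better LG).
I⁻: pKₐ(HI) ≈ -10 — large, highly polarisable; very weak base
SR'₂: pKₐ(R'₂SH⁺) ≈ -7
N₃⁻: pKₐ(HN₃) ≈ 4.7 — linear, resonance-stabilised
PhO⁻: pKₐ(C₆H₅OH (phenol)) ≈ 10 — resonance into the ring helps, but still a poor LG
CH₃CH₂O⁻: pKₐ(CH₃CH₂OH) ≈ 16 — strong base; alkoxides do not leave unassisted
Listed from poorest to best leaving group as asked.

CH₃CH₂O⁻ < PhO⁻ < N₃⁻ < SR'₂ < I⁻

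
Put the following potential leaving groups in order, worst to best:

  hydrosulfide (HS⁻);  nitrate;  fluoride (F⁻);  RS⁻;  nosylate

A good leaving group is a weak base: the lower the pKₐ of its conjugate acid, the more readily it departs.
nosylate: pKₐ(p-O₂NC₆H₄SO₃H) ≈ -3.5
nitrate: pKₐ(HNO₃) ≈ -1.3 — resonance-delocalised over three oxygens
fluoride (F⁻): pKₐ(HF) ≈ 3.2
hydrosulfide (HS⁻): pKₐ(H₂S) ≈ 7 — larger and more polarisable than the oxygen analogue
RS⁻: pKₐ(RSH (a thiol)) ≈ 10.5
The question asks for worst first, so the sequence is read in increasing leaving-group ability.

RS⁻ < hydrosulfide (HS⁻) < fluoride (F⁻) < nitrate < nosylate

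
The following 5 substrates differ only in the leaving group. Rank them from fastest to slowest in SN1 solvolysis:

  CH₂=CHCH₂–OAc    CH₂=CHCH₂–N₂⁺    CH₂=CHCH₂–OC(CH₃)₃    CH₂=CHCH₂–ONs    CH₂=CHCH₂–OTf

CH₂=CHCH₂–N₂⁺ > CH₂=CHCH₂–OTf > CH₂=CHCH₂–ONs > CH₂=CHCH₂–OAc > CH₂=CHCH₂–OC(CH₃)₃

Same R in every case — rank the leaving groups.
Rank by basicity of the departing species: weakest base leaves most easily.
CH₂=CHCH₂–N₂⁺ loses N₂: no meaningful conjugate acid; N₂ departs as an exceptionally stable neutral molecule
CH₂=CHCH₂–OTf loses OTf⁻: pKₐ(CF₃SO₃H (triflic acid)) ≈ -14
CH₂=CHCH₂–ONs loses ONs⁻: pKₐ(p-O₂NC₆H₄SO₃H) ≈ -3.5
CH₂=CHCH₂–OAc loses AcO⁻: pKₐ(CH₃COOH) ≈ 4.8
CH₂=CHCH₂–OC(CH₃)₃ loses (CH₃)₃CO⁻: pKₐ(t-BuOH) ≈ 18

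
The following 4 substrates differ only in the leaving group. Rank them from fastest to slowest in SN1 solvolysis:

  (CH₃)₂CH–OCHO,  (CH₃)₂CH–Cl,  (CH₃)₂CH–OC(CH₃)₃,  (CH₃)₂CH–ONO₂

Identical carbon frameworks mean the comparison reduces to leaving-group quality.
Rank by basicity of the departing species: weakest base leaves most easily.
(CH₃)₂CH–Cl loses Cl⁻: pKₐ(HCl) ≈ -7
(CH₃)₂CH–ONO₂ loses NO₃⁻: pKₐ(HNO₃) ≈ -1.3
(CH₃)₂CH–OCHO loses HCOO⁻: pKₐ(HCOOH) ≈ 3.8
(CH₃)₂CH–OC(CH₃)₃ loses (CH₃)₃CO⁻: pKₐ(t-BuOH) ≈ 18

(CH₃)₂CH–Cl > (CH₃)₂CH–ONO₂ > (CH₃)₂CH–OCHO > (CH₃)₂CH–OC(CH₃)₃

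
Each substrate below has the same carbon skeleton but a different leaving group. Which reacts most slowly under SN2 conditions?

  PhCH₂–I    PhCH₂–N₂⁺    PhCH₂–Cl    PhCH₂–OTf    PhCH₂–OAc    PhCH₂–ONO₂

PhCH₂–OAc

With the same alkyl group throughout, only the leaving group differentiates the rates.
The more stable X⁻ (or X) is on its own — i.e. the weaker a base it is — the better a leaving group it makes.
PhCH₂–N₂⁺ loses N₂: no meaningful conjugate acid; N₂ departs as an exceptionally stable neutral molecule
PhCH₂–OTf loses OTf⁻: pKₐ(CF₃SO₃H (triflic acid)) ≈ -14
PhCH₂–I loses I⁻: pKₐ(HI) ≈ -10
PhCH₂–Cl loses Cl⁻: pKₐ(HCl) ≈ -7
PhCH₂–ONO₂ loses NO₃⁻: pKₐ(HNO₃) ≈ -1.3
PhCH₂–OAc loses AcO⁻: pKₐ(CH₃COOH) ≈ 4.8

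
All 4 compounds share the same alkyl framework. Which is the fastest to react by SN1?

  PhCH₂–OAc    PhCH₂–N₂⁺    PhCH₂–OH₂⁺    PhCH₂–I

The skeletons are identical, so relative rate is governed entirely by leaving-group ability.
Rank by basicity of the departing species: weakest base leaves most easily.
PhCH₂–N₂⁺ loses N₂: no meaningful conjugate acid; N₂ departs as an exceptionally stable neutral molecule
PhCH₂–I loses I⁻: pKₐ(HI) ≈ -10
PhCH₂–OH₂⁺ loses H₂O: pKₐ(H₃O⁺) ≈ -1.7
PhCH₂–OAc loses AcO⁻: pKₐ(CH₃COOH) ≈ 4.8

PhCH₂–N₂⁺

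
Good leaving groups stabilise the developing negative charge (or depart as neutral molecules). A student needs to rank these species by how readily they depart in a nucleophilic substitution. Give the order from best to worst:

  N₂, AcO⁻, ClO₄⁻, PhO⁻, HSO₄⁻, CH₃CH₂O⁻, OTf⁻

The more stable X⁻ (or X) is on its own — i.e. the weaker a base it is — the better a leaving group it makes.
N₂: no meaningful conjugate acid; N₂ departs as an exceptionally stable neutral molecule
OTf⁻: pKₐ(CF₃SO₃H (triflic acid)) ≈ -14
ClO₄⁻: pKₐ(HClO₄) ≈ -10
HSO₄⁻: pKₐ(H₂SO₄) ≈ -3 — conjugate base of a strong mineral acid
AcO⁻: pKₐ(CH₃COOH) ≈ 4.8
PhO⁻: pKₐ(C₆H₅OH (phenol)) ≈ 10
CH₃CH₂O⁻: pKₐ(CH₃CH₂OH) ≈ 16 — strong base; alkoxides do not leave unassisted

N₂ > OTf⁻ > ClO₄⁻ > HSO₄⁻ > AcO⁻ > PhO⁻ > CH₃CH₂O⁻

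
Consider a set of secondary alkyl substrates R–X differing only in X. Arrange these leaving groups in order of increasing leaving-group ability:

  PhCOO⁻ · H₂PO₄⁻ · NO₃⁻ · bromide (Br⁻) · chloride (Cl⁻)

The more stable X⁻ (or X) is on its own — i.e. the weaker a base it is — the better a leaving group it makes.
bromide (Br⁻): pKₐ(HBr) ≈ -9 — weak base; good leaving group
chloride (Cl⁻): pKₐ(HCl) ≈ -7
NO₃⁻: pKₐ(HNO₃) ≈ -1.3 — resonance-delocalised over three oxygens
H₂PO₄⁻: pKₐ(H₃PO₄) ≈ 2.1 — moderate base; biological leaving group after further activation
PhCOO⁻: pKₐ(C₆H₅COOH) ≈ 4.2
Listed from poorest to best leaving group as asked.

PhCOO⁻ < H₂PO₄⁻ < NO₃⁻ < chloride (Cl⁻) < bromide (Br⁻)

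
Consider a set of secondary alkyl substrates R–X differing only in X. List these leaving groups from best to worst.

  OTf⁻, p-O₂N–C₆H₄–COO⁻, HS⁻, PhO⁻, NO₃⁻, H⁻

OTf⁻ > NO₃⁻ > p-O₂N–C₆H₄–COO⁻ > HS⁻ > PhO⁻ > H⁻

OTf⁻: pKₐ(CF₃SO₃H (triflic acid)) ≈ -14 — charge spread over three oxygens and a CF₃ group; the premier leaving group in synthesis
NO₃⁻: pKₐ(HNO₃) ≈ -1.3
p-O₂N–C₆H₄–COO⁻: pKₐ(p-nitrobenzoic acid) ≈ 3.4 — electron-withdrawing nitro group stabilises the carboxylate
HS⁻: pKₐ(H₂S) ≈ 7
PhO⁻: pKₐ(C₆H₅OH (phenol)) ≈ 10
H⁻: pKₐ(H₂) ≈ 36 — extremely strong base; leaves only in special hydride-transfer contexts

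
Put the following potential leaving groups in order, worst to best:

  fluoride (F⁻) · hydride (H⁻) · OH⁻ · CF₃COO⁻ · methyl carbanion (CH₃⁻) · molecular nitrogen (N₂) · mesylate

methyl carbanion (CH₃⁻) < hydride (H⁻) < OH⁻ < fluoride (F⁻) < CF₃COO⁻ < mesylate < molecular nitrogen (N₂)

Leaving-group ability tracks the stability of the departed species; conjugate-acid pKₐ is the usual yardstick (lower pKₐ → better LG).
molecular nitrogen (N₂): no meaningful conjugate acid; N₂ departs as an exceptionally stable neutral molecule
mesylate: pKₐ(CH₃SO₃H (MsOH)) ≈ -1.9 — resonance-delocalised alkanesulfonate
CF₃COO⁻: pKₐ(CF₃COOH) ≈ 0.2 — strongly electron-withdrawing CF₃ stabilises the carboxylate
fluoride (F⁻): pKₐ(HF) ≈ 3.2 — small and strongly basic; the poor halide leaving group
OH⁻: pKₐ(H₂O) ≈ 15.7 — strong base; essentially never leaves without prior activation
hydride (H⁻): pKₐ(H₂) ≈ 36 — extremely strong base; leaves only in special hydride-transfer contexts
methyl carbanion (CH₃⁻): pKₐ(CH₄) ≈ 48 — unstabilised carbanion; the worst conceivable leaving group
The question asks for worst first, so the sequence is read in increasing leaving-group ability.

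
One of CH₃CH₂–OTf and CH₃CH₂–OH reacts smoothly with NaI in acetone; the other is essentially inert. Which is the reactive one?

CH₃CH₂–OTf

From CH₃CH₂–OH the departing group would be OH⁻ (pKₐ(H₂O) ≈ 15.7). Strong base; essentially never leaves without prior activation.
From CH₃CH₂–OTf the leaving group is OTf⁻ (pKₐ(CF₃SO₃H (triflic acid)) ≈ -14). Charge spread over three oxygens and a CF₃ group; the premier leaving group in synthesis.
(In practice CH₃CH₂–OTf is made from CH₃CH₂–OH by treatment with Tf₂O / 2,6-lutidine, converting the hydroxyl into a triflate.)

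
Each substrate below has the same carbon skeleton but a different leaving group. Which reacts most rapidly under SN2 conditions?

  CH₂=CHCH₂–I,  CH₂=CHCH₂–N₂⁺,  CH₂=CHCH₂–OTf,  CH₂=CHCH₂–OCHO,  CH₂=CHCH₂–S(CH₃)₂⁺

CH₂=CHCH₂–N₂⁺

The skeletons are identical, so relative rate is governed entirely by leaving-group ability.
The more stable X⁻ (or X) is on its own — i.e. the weaker a base it is — the better a leaving group it makes.
CH₂=CHCH₂–N₂⁺ loses N₂: no meaningful conjugate acid; N₂ departs as an exceptionally stable neutral molecule
CH₂=CHCH₂–OTf loses OTf⁻: pKₐ(CF₃SO₃H (triflic acid)) ≈ -14
CH₂=CHCH₂–I loses I⁻: pKₐ(HI) ≈ -10
CH₂=CHCH₂–S(CH₃)₂⁺ loses SR'₂: pKₐ(R'₂SH⁺) ≈ -7
CH₂=CHCH₂–OCHO loses HCOO⁻: pKₐ(HCOOH) ≈ 3.8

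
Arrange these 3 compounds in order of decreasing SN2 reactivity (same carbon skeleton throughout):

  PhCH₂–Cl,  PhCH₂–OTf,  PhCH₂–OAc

The skeletons are identical, so relative rate is governed entirely by leaving-group ability.
Leaving-group ability tracks the stability of the departed species; conjugate-acid pKₐ is the usual yardstick (lower pKₐ → better LG).
PhCH₂–OTf loses OTf⁻: pKₐ(CF₃SO₃H (triflic acid)) ≈ -14
PhCH₂–Cl loses Cl⁻: pKₐ(HCl) ≈ -7
PhCH₂–OAc loses AcO⁻: pKₐ(CH₃COOH) ≈ 4.8

PhCH₂–OTf > PhCH₂–Cl > PhCH₂–OAc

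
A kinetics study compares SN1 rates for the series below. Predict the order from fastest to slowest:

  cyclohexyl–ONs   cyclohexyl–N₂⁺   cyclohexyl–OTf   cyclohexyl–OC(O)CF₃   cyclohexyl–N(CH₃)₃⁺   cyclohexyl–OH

cyclohexyl–N₂⁺ > cyclohexyl–OTf > cyclohexyl–ONs > cyclohexyl–OC(O)CF₃ > cyclohexyl–N(CH₃)₃⁺ > cyclohexyl–OH

Same R in every case — rank the leaving groups.
Rank by basicity of the departing species: weakest base leaves most easily.
cyclohexyl–N₂⁺ loses N₂: no meaningful conjugate acid; N₂ departs as an exceptionally stable neutral molecule
cyclohexyl–OTf loses OTf⁻: pKₐ(CF₃SO₃H (triflic acid)) ≈ -14
cyclohexyl–ONs loses ONs⁻: pKₐ(p-O₂NC₆H₄SO₃H) ≈ -3.5
cyclohexyl–OC(O)CF₃ loses CF₃COO⁻: pKₐ(CF₃COOH) ≈ 0.2
cyclohexyl–N(CH₃)₃⁺ loses NR'₃: pKₐ(R'₃NH⁺) ≈ 10.7
cyclohexyl–OH loses OH⁻: pKₐ(H₂O) ≈ 15.7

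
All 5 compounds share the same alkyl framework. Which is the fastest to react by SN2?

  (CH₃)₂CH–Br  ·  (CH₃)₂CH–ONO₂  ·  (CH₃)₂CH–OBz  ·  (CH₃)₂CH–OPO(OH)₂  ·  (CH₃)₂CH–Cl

With the same alkyl group throughout, only the leaving group differentiates the rates.
Leaving-group ability tracks the stability of the departed species; conjugate-acid pKₐ is the usual yardstick (lower pKₐ → better LG).
(CH₃)₂CH–Br loses Br⁻: pKₐ(HBr) ≈ -9
(CH₃)₂CH–Cl loses Cl⁻: pKₐ(HCl) ≈ -7
(CH₃)₂CH–ONO₂ loses NO₃⁻: pKₐ(HNO₃) ≈ -1.3
(CH₃)₂CH–OPO(OH)₂ loses H₂PO₄⁻: pKₐ(H₃PO₄) ≈ 2.1
(CH₃)₂CH–OBz loses PhCOO⁻: pKₐ(C₆H₅COOH) ≈ 4.2

(CH₃)₂CH–Br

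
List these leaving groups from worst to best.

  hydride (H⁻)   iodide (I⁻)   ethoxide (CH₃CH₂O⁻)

iodide (I⁻): pKₐ(HI) ≈ -10
ethoxide (CH₃CH₂O⁻): pKₐ(CH₃CH₂OH) ≈ 16
hydride (H⁻): pKₐ(H₂) ≈ 36
Reversing gives the worst-to-best order requested.

hydride (H⁻) < ethoxide (CH₃CH₂O⁻) < iodide (I⁻)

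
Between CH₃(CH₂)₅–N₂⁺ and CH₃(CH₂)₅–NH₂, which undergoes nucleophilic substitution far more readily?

From CH₃(CH₂)₅–NH₂ the departing group would be NH₂⁻ (pKₐ(NH₃) ≈ 38). Extremely strong base; never a leaving group.
From CH₃(CH₂)₅–N₂⁺ the leaving group is N₂ (no meaningful conjugate acid; N₂ departs as an exceptionally stable neutral molecule).
(In practice CH₃(CH₂)₅–N₂⁺ is made from CH₃(CH₂)₅–NH₂ by diazotisation (NaNO₂ / HCl, 0 °C), generating a diazonium salt that expels N₂.)

CH₃(CH₂)₅–N₂⁺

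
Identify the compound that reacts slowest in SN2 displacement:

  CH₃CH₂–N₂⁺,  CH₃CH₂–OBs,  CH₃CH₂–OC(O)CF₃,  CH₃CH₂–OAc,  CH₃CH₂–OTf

Same R in every case — rank the leaving groups.
Leaving-group ability tracks the stability of the departed species; conjugate-acid pKₐ is the usual yardstick (lower pKₐ → better LG).
CH₃CH₂–N₂⁺ loses N₂: no meaningful conjugate acid; N₂ departs as an exceptionally stable neutral molecule
CH₃CH₂–OTf loses OTf⁻: pKₐ(CF₃SO₃H (triflic acid)) ≈ -14
CH₃CH₂–OBs loses OBs⁻: pKₐ(p-BrC₆H₄SO₃H) ≈ -2.8
CH₃CH₂–OC(O)CF₃ loses CF₃COO⁻: pKₐ(CF₃COOH) ≈ 0.2
CH₃CH₂–OAc loses AcO⁻: pKₐ(CH₃COOH) ≈ 4.8

CH₃CH₂–OAc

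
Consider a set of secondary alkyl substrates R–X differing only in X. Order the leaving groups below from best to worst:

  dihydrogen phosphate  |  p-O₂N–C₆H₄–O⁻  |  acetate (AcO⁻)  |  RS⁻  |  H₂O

H₂O > dihydrogen phosphate > acetate (AcO⁻) > p-O₂N–C₆H₄–O⁻ > RS⁻

The more stable X⁻ (or X) is on its own — i.e. the weaker a base it is — the better a leaving group it makes.
H₂O: pKₐ(H₃O⁺) ≈ -1.7
dihydrogen phosphate: pKₐ(H₃PO₄) ≈ 2.1 — moderate base; biological leaving group after further activation
acetate (AcO⁻): pKₐ(CH₃COOH) ≈ 4.8 — resonance-stabilised but still a weak base
p-O₂N–C₆H₄–O⁻: pKₐ(p-nitrophenol) ≈ 7.2 — nitro group delocalises the charge; the classic chromogenic LG
RS⁻: pKₐ(RSH (a thiol)) ≈ 10.5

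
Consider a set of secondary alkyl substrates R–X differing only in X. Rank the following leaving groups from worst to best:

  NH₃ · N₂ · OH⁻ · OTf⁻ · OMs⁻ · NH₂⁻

N₂: no meaningful conjugate acid; N₂ departs as an exceptionally stable neutral molecule
OTf⁻: pKₐ(CF₃SO₃H (triflic acid)) ≈ -14
OMs⁻: pKₐ(CH₃SO₃H (MsOH)) ≈ -1.9
NH₃: pKₐ(NH₄⁺) ≈ 9.2
OH⁻: pKₐ(H₂O) ≈ 15.7
NH₂⁻: pKₐ(NH₃) ≈ 38
Listed from poorest to best leaving group as asked.

NH₂⁻ < OH⁻ < NH₃ < OMs⁻ < OTf⁻ < N₂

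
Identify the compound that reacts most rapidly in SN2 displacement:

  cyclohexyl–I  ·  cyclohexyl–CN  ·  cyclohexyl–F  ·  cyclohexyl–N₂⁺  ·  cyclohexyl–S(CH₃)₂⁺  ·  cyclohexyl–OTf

cyclohexyl–N₂⁺

Identical carbon frameworks mean the comparison reduces to leaving-group quality.
Rank by basicity of the departing species: weakest base leaves most easily.
cyclohexyl–N₂⁺ loses N₂: no meaningful conjugate acid; N₂ departs as an exceptionally stable neutral molecule
cyclohexyl–OTf loses OTf⁻: pKₐ(CF₃SO₃H (triflic acid)) ≈ -14
cyclohexyl–I loses I⁻: pKₐ(HI) ≈ -10
cyclohexyl–S(CH₃)₂⁺ loses SR'₂: pKₐ(R'₂SH⁺) ≈ -7
cyclohexyl–F loses F⁻: pKₐ(HF) ≈ 3.2
cyclohexyl–CN loses CN⁻: pKₐ(HCN) ≈ 9.2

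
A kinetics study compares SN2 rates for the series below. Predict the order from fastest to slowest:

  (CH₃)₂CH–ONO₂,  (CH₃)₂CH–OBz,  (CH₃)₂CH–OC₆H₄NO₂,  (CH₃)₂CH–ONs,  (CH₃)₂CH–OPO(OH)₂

Identical carbon frameworks mean the comparison reduces to leaving-group quality.
The more stable X⁻ (or X) is on its own — i.e. the weaker a base it is — the better a leaving group it makes.
(CH₃)₂CH–ONs loses ONs⁻: pKₐ(p-O₂NC₆H₄SO₃H) ≈ -3.5
(CH₃)₂CH–ONO₂ loses NO₃⁻: pKₐ(HNO₃) ≈ -1.3
(CH₃)₂CH–OPO(OH)₂ loses H₂PO₄⁻: pKₐ(H₃PO₄) ≈ 2.1
(CH₃)₂CH–OBz loses PhCOO⁻: pKₐ(C₆H₅COOH) ≈ 4.2
(CH₃)₂CH–OC₆H₄NO₂ loses p-O₂N–C₆H₄–O⁻: pKₐ(p-nitrophenol) ≈ 7.2

(CH₃)₂CH–ONs > (CH₃)₂CH–ONO₂ > (CH₃)₂CH–OPO(OH)₂ > (CH₃)₂CH–OBz > (CH₃)₂CH–OC₆H₄NO₂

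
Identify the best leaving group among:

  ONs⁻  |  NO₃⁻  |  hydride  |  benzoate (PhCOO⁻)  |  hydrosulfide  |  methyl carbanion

Leaving-group ability tracks the stability of the departed species; conjugate-acid pKₐ is the usual yardstick (lower pKₐ → better LG).
ONs⁻: pKₐ(p-O₂NC₆H₄SO₃H) ≈ -3.5
NO₃⁻: pKₐ(HNO₃) ≈ -1.3
benzoate (PhCOO⁻): pKₐ(C₆H₅COOH) ≈ 4.2
hydrosulfide: pKₐ(H₂S) ≈ 7
hydride: pKₐ(H₂) ≈ 36
methyl carbanion: pKₐ(CH₄) ≈ 48

ONs⁻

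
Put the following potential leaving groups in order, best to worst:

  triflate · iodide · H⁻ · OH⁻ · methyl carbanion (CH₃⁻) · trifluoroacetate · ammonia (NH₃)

triflate > iodide > trifluoroacetate > ammonia (NH₃) > OH⁻ > H⁻ > methyl carbanion (CH₃⁻)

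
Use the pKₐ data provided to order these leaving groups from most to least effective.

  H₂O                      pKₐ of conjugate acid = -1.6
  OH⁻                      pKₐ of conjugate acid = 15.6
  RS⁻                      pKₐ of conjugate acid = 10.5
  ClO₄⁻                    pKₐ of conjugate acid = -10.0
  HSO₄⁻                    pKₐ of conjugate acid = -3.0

Lower conjugate-acid pKₐ ⇒ weaker base ⇒ better leaving group.
Sorting by the given values: ClO₄⁻ (-10.0), HSO₄⁻ (-3.0), H₂O (-1.6), RS⁻ (10.5), OH⁻ (15.6).

ClO₄⁻ > HSO₄⁻ > H₂O > RS⁻ > OH⁻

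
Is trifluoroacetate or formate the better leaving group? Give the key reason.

trifluoroacetate is the better leaving group.
pKₐ(CF₃COOH) ≈ 0.2 versus pKₐ(HCOOH) ≈ 3.8: trifluoroacetate is the much weaker base.
Strongly electron-withdrawing CF₃ stabilises the carboxylate.

trifluoroacetate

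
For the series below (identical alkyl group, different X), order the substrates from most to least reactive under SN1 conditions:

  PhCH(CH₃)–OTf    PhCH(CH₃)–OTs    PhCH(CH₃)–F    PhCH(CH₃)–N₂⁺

PhCH(CH₃)–N₂⁺ > PhCH(CH₃)–OTf > PhCH(CH₃)–OTs > PhCH(CH₃)–F

Same R in every case — rank the leaving groups.
The more stable X⁻ (or X) is on its own — i.e. the weaker a base it is — the better a leaving group it makes.
PhCH(CH₃)–N₂⁺ loses N₂: no meaningful conjugate acid; N₂ departs as an exceptionally stable neutral molecule
PhCH(CH₃)–OTf loses OTf⁻: pKₐ(CF₃SO₃H (triflic acid)) ≈ -14
PhCH(CH₃)–OTs loses OTs⁻: pKₐ(p-CH₃C₆H₄SO₃H (TsOH)) ≈ -2.8
PhCH(CH₃)–F loses F⁻: pKₐ(HF) ≈ 3.2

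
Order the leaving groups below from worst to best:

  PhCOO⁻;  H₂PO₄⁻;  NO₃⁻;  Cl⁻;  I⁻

PhCOO⁻ < H₂PO₄⁻ < NO₃⁻ < Cl⁻ < I⁻

Rank by basicity of the departing species: weakest base leaves most easily.
I⁻: pKₐ(HI) ≈ -10
Cl⁻: pKₐ(HCl) ≈ -7
NO₃⁻: pKₐ(HNO₃) ≈ -1.3 — resonance-delocalised over three oxygens
H₂PO₄⁻: pKₐ(H₃PO₄) ≈ 2.1 — moderate base; biological leaving group after further activation
PhCOO⁻: pKₐ(C₆H₅COOH) ≈ 4.2
The question asks for worst first, so the sequence is read in increasing leaving-group ability.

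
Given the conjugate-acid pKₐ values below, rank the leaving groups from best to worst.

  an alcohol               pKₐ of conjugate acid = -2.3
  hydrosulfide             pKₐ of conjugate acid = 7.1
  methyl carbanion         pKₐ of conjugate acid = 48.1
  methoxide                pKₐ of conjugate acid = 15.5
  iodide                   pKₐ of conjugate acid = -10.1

Lower conjugate-acid pKₐ ⇒ weaker base ⇒ better leaving group.
Sorting by the given values: iodide (-10.1), an alcohol (-2.3), hydrosulfide (7.1), methoxide (15.5), methyl carbanion (48.1).

iodide > an alcohol > hydrosulfide > methoxide > methyl carbanion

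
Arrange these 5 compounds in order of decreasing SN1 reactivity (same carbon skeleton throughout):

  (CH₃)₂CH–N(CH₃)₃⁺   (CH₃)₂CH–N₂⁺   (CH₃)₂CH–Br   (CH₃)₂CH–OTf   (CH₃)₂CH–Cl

With the same alkyl group throughout, only the leaving group differentiates the rates.
Rank by basicity of the departing species: weakest base leaves most easily.
(CH₃)₂CH–N₂⁺ loses N₂: no meaningful conjugate acid; N₂ departs as an exceptionally stable neutral molecule
(CH₃)₂CH–OTf loses OTf⁻: pKₐ(CF₃SO₃H (triflic acid)) ≈ -14
(CH₃)₂CH–Br loses Br⁻: pKₐ(HBr) ≈ -9
(CH₃)₂CH–Cl loses Cl⁻: pKₐ(HCl) ≈ -7
(CH₃)₂CH–N(CH₃)₃⁺ loses NR'₃: pKₐ(R'₃NH⁺) ≈ 10.7

(CH₃)₂CH–N₂⁺ > (CH₃)₂CH–OTf > (CH₃)₂CH–Br > (CH₃)₂CH–Cl > (CH₃)₂CH–N(CH₃)₃⁺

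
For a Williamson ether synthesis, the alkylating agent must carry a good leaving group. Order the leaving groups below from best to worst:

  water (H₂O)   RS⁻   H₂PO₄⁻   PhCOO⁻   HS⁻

The more stable X⁻ (or X) is on its own — i.e. the weaker a base it is — the better a leaving group it makes.
water (H₂O): pKₐ(H₃O⁺) ≈ -1.7
H₂PO₄⁻: pKₐ(H₃PO₄) ≈ 2.1
PhCOO⁻: pKₐ(C₆H₅COOH) ≈ 4.2
HS⁻: pKₐ(H₂S) ≈ 7
RS⁻: pKₐ(RSH (a thiol)) ≈ 10.5

water (H₂O) > H₂PO₄⁻ > PhCOO⁻ > HS⁻ > RS⁻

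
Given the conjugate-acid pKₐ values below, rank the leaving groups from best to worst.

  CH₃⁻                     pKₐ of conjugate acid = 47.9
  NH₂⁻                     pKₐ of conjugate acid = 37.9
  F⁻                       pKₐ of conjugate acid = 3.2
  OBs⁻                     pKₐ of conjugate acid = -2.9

Lower conjugate-acid pKₐ ⇒ weaker base ⇒ better leaving group.
Sorting by the given values: OBs⁻ (-2.9), F⁻ (3.2), NH₂⁻ (37.9), CH₃⁻ (47.9).

OBs⁻ > F⁻ > NH₂⁻ > CH₃⁻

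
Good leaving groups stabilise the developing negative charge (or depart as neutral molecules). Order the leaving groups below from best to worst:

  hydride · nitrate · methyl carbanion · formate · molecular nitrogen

molecular nitrogen: no meaningful conjugate acid; N₂ departs as an exceptionally stable neutral molecule
nitrate: pKₐ(HNO₃) ≈ -1.3
formate: pKₐ(HCOOH) ≈ 3.8
hydride: pKₐ(H₂) ≈ 36
methyl carbanion: pKₐ(CH₄) ≈ 48

molecular nitrogen > nitrate > formate > hydride > methyl carbanion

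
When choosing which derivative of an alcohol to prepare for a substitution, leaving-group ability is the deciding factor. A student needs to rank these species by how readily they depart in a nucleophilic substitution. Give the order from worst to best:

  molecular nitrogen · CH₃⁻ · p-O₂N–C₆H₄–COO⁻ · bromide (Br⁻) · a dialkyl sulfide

Rank by basicity of the departing species: weakest base leaves most easily.
molecular nitrogen: no meaningful conjugate acid; N₂ departs as an exceptionally stable neutral molecule
bromide (Br⁻): pKₐ(HBr) ≈ -9
a dialkyl sulfide: pKₐ(R'₂SH⁺) ≈ -7
p-O₂N–C₆H₄–COO⁻: pKₐ(p-nitrobenzoic acid) ≈ 3.4
CH₃⁻: pKₐ(CH₄) ≈ 48
Reversing gives the worst-to-best order requested.

CH₃⁻ < p-O₂N–C₆H₄–COO⁻ < a dialkyl sulfide < bromide (Br⁻) < molecular nitrogen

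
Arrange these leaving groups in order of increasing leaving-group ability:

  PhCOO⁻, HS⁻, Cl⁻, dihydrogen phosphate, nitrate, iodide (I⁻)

iodide (I⁻): pKₐ(HI) ≈ -10 — large, highly polarisable; very weak base
Cl⁻: pKₐ(HCl) ≈ -7
nitrate: pKₐ(HNO₃) ≈ -1.3 — resonance-delocalised over three oxygens
dihydrogen phosphate: pKₐ(H₃PO₄) ≈ 2.1
PhCOO⁻: pKₐ(C₆H₅COOH) ≈ 4.2
HS⁻: pKₐ(H₂S) ≈ 7 — larger and more polarisable than the oxygen analogue
Reversing gives the worst-to-best order requested.

HS⁻ < PhCOO⁻ < dihydrogen phosphate < nitrate < Cl⁻ < iodide (I⁻)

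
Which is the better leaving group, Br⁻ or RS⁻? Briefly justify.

Br⁻ is the better leaving group.
pKₐ(HBr) ≈ -9 versus pKₐ(RSH (a thiol)) ≈ 10.5: Br⁻ is the much weaker base.
Weak base; good leaving group.

Br⁻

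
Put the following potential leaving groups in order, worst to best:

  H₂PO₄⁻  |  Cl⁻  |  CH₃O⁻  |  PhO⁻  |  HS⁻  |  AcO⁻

Cl⁻: pKₐ(HCl) ≈ -7 — moderately weak base
H₂PO₄⁻: pKₐ(H₃PO₄) ≈ 2.1 — moderate base; biological leaving group after further activation
AcO⁻: pKₐ(CH₃COOH) ≈ 4.8
HS⁻: pKₐ(H₂S) ≈ 7
PhO⁻: pKₐ(C₆H₅OH (phenol)) ≈ 10
CH₃O⁻: pKₐ(CH₃OH) ≈ 15.5 — strong base; alkoxides do not leave unassisted
Reversing gives the worst-to-best order requested.

CH₃O⁻ < PhO⁻ < HS⁻ < AcO⁻ < H₂PO₄⁻ < Cl⁻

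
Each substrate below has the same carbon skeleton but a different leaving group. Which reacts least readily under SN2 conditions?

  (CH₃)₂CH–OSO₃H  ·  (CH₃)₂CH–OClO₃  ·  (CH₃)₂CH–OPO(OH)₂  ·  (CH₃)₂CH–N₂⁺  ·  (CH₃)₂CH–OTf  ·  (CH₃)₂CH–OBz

(CH₃)₂CH–OBz

With the same alkyl group throughout, only the leaving group differentiates the rates.
The more stable X⁻ (or X) is on its own — i.e. the weaker a base it is — the better a leaving group it makes.
(CH₃)₂CH–N₂⁺ loses N₂: no meaningful conjugate acid; N₂ departs as an exceptionally stable neutral molecule
(CH₃)₂CH–OTf loses OTf⁻: pKₐ(CF₃SO₃H (triflic acid)) ≈ -14
(CH₃)₂CH–OClO₃ loses ClO₄⁻: pKₐ(HClO₄) ≈ -10
(CH₃)₂CH–OSO₃H loses HSO₄⁻: pKₐ(H₂SO₄) ≈ -3
(CH₃)₂CH–OPO(OH)₂ loses H₂PO₄⁻: pKₐ(H₃PO₄) ≈ 2.1
(CH₃)₂CH–OBz loses PhCOO⁻: pKₐ(C₆H₅COOH) ≈ 4.2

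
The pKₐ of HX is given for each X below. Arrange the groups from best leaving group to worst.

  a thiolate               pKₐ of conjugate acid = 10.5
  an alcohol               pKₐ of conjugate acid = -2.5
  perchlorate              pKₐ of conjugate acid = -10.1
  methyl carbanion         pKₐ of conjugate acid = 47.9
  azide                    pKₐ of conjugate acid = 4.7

perchlorate > an alcohol > azide > a thiolate > methyl carbanion

Lower conjugate-acid pKₐ ⇒ weaker base ⇒ better leaving group.
Sorting by the given values: perchlorate (-10.1), an alcohol (-2.5), azide (4.7), a thiolate (10.5), methyl carbanion (47.9).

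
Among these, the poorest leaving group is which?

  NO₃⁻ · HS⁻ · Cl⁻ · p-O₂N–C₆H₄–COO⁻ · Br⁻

Leaving-group ability tracks the stability of the departed species; conjugate-acid pKₐ is the usual yardstick (lower pKₐ → better LG).
Br⁻: pKₐ(HBr) ≈ -9
Cl⁻: pKₐ(HCl) ≈ -7
NO₃⁻: pKₐ(HNO₃) ≈ -1.3
p-O₂N–C₆H₄–COO⁻: pKₐ(p-nitrobenzoic acid) ≈ 3.4
HS⁻: pKₐ(H₂S) ≈ 7

HS⁻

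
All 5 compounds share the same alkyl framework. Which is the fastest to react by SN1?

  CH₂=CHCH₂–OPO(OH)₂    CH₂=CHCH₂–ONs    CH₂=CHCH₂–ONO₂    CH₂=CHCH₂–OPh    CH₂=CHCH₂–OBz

CH₂=CHCH₂–ONs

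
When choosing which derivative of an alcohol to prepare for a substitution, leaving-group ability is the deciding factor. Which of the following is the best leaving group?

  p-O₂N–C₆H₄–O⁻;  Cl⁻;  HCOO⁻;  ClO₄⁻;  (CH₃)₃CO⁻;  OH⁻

The more stable X⁻ (or X) is on its own — i.e. the weaker a base it is — the better a leaving group it makes.
ClO₄⁻: pKₐ(HClO₄) ≈ -10
Cl⁻: pKₐ(HCl) ≈ -7
HCOO⁻: pKₐ(HCOOH) ≈ 3.8
p-O₂N–C₆H₄–O⁻: pKₐ(p-nitrophenol) ≈ 7.2
OH⁻: pKₐ(H₂O) ≈ 15.7
(CH₃)₃CO⁻: pKₐ(t-BuOH) ≈ 18

ClO₄⁻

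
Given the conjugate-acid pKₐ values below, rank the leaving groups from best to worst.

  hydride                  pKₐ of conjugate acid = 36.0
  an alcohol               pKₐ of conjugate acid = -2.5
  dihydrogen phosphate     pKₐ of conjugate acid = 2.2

Lower conjugate-acid pKₐ ⇒ weaker base ⇒ better leaving group.
Sorting by the given values: an alcohol (-2.5), dihydrogen phosphate (2.2), hydride (36.0).

an alcohol > dihydrogen phosphate > hydride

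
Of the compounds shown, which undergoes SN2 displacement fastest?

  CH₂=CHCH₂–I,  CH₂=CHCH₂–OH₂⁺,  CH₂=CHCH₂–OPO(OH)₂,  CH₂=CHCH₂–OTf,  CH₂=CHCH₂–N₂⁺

CH₂=CHCH₂–N₂⁺

With the same alkyl group throughout, only the leaving group differentiates the rates.
Leaving-group ability tracks the stability of the departed species; conjugate-acid pKₐ is the usual yardstick (lower pKₐ → better LG).
CH₂=CHCH₂–N₂⁺ loses N₂: no meaningful conjugate acid; N₂ departs as an exceptionally stable neutral molecule
CH₂=CHCH₂–OTf loses OTf⁻: pKₐ(CF₃SO₃H (triflic acid)) ≈ -14
CH₂=CHCH₂–I loses I⁻: pKₐ(HI) ≈ -10
CH₂=CHCH₂–OH₂⁺ loses H₂O: pKₐ(H₃O⁺) ≈ -1.7
CH₂=CHCH₂–OPO(OH)₂ loses H₂PO₄⁻: pKₐ(H₃PO₄) ≈ 2.1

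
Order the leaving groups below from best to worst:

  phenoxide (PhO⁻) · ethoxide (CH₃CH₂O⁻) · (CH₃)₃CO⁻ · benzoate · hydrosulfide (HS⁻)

Leaving-group ability tracks the stability of the departed species; conjugate-acid pKₐ is the usual yardstick (lower pKₐ → better LG).
benzoate: pKₐ(C₆H₅COOH) ≈ 4.2
hydrosulfide (HS⁻): pKₐ(H₂S) ≈ 7
phenoxide (PhO⁻): pKₐ(C₆H₅OH (phenol)) ≈ 10
ethoxide (CH₃CH₂O⁻): pKₐ(CH₃CH₂OH) ≈ 16
(CH₃)₃CO⁻: pKₐ(t-BuOH) ≈ 18

benzoate > hydrosulfide (HS⁻) > phenoxide (PhO⁻) > ethoxide (CH₃CH₂O⁻) > (CH₃)₃CO⁻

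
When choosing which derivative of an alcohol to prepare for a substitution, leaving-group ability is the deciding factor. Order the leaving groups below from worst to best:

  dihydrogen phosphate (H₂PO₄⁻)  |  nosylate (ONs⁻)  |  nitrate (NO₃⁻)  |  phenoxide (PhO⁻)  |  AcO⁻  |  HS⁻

phenoxide (PhO⁻) < HS⁻ < AcO⁻ < dihydrogen phosphate (H₂PO₄⁻) < nitrate (NO₃⁻) < nosylate (ONs⁻)

The more stable X⁻ (or X) is on its own — i.e. the weaker a base it is — the better a leaving group it makes.
nosylate (ONs⁻): pKₐ(p-O₂NC₆H₄SO₃H) ≈ -3.5
nitrate (NO₃⁻): pKₐ(HNO₃) ≈ -1.3 — resonance-delocalised over three oxygens
dihydrogen phosphate (H₂PO₄⁻): pKₐ(H₃PO₄) ≈ 2.1
AcO⁻: pKₐ(CH₃COOH) ≈ 4.8 — resonance-stabilised but still a weak base
HS⁻: pKₐ(H₂S) ≈ 7 — larger and more polarisable than the oxygen analogue
phenoxide (PhO⁻): pKₐ(C₆H₅OH (phenol)) ≈ 10 — resonance into the ring helps, but still a poor LG
Listed from poorest to best leaving group as asked.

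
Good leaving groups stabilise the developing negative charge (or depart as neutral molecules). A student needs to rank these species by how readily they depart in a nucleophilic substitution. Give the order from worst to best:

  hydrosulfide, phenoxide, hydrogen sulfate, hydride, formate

hydride < phenoxide < hydrosulfide < formate < hydrogen sulfate

hydrogen sulfate: pKₐ(H₂SO₄) ≈ -3
formate: pKₐ(HCOOH) ≈ 3.8
hydrosulfide: pKₐ(H₂S) ≈ 7
phenoxide: pKₐ(C₆H₅OH (phenol)) ≈ 10
hydride: pKₐ(H₂) ≈ 36
The question asks for worst first, so the sequence is read in increasing leaving-group ability.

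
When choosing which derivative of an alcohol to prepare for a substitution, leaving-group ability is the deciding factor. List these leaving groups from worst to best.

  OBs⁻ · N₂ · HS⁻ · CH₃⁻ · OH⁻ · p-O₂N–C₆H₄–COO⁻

N₂: no meaningful conjugate acid; N₂ departs as an exceptionally stable neutral molecule
OBs⁻: pKₐ(p-BrC₆H₄SO₃H) ≈ -2.8 — arenesulfonate with a p-bromo substituent
p-O₂N–C₆H₄–COO⁻: pKₐ(p-nitrobenzoic acid) ≈ 3.4 — electron-withdrawing nitro group stabilises the carboxylate
HS⁻: pKₐ(H₂S) ≈ 7 — larger and more polarisable than the oxygen analogue
OH⁻: pKₐ(H₂O) ≈ 15.7
CH₃⁻: pKₐ(CH₄) ≈ 48 — unstabilised carbanion; the worst conceivable leaving group
Reversing gives the worst-to-best order requested.

CH₃⁻ < OH⁻ < HS⁻ < p-O₂N–C₆H₄–COO⁻ < OBs⁻ < N₂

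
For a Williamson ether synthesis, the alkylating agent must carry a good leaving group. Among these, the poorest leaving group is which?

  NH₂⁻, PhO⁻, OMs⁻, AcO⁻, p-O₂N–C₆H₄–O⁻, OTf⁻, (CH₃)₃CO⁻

Leaving-group ability tracks the stability of the departed species; conjugate-acid pKₐ is the usual yardstick (lower pKₐ → better LG).
OTf⁻: pKₐ(CF₃SO₃H (triflic acid)) ≈ -14
OMs⁻: pKₐ(CH₃SO₃H (MsOH)) ≈ -1.9
AcO⁻: pKₐ(CH₃COOH) ≈ 4.8
p-O₂N–C₆H₄–O⁻: pKₐ(p-nitrophenol) ≈ 7.2
PhO⁻: pKₐ(C₆H₅OH (phenol)) ≈ 10
(CH₃)₃CO⁻: pKₐ(t-BuOH) ≈ 18
NH₂⁻: pKₐ(NH₃) ≈ 38

NH₂⁻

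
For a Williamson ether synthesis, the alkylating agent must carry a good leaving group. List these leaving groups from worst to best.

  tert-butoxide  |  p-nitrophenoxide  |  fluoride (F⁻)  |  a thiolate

tert-butoxide < a thiolate < p-nitrophenoxide < fluoride (F⁻)

Rank by basicity of the departing species: weakest base leaves most easily.
fluoride (F⁻): pKₐ(HF) ≈ 3.2
p-nitrophenoxide: pKₐ(p-nitrophenol) ≈ 7.2 — nitro group delocalises the charge; the classic chromogenic LG
a thiolate: pKₐ(RSH (a thiol)) ≈ 10.5 — moderately basic; rarely leaves without activation
tert-butoxide: pKₐ(t-BuOH) ≈ 18
Listed from poorest to best leaving group as asked.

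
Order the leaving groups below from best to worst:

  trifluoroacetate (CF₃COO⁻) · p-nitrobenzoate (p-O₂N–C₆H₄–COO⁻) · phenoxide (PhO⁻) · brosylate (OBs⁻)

brosylate (OBs⁻): pKₐ(p-BrC₆H₄SO₃H) ≈ -2.8
trifluoroacetate (CF₃COO⁻): pKₐ(CF₃COOH) ≈ 0.2
p-nitrobenzoate (p-O₂N–C₆H₄–COO⁻): pKₐ(p-nitrobenzoic acid) ≈ 3.4
phenoxide (PhO⁻): pKₐ(C₆H₅OH (phenol)) ≈ 10

brosylate (OBs⁻) > trifluoroacetate (CF₃COO⁻) > p-nitrobenzoate (p-O₂N–C₆H₄–COO⁻) > phenoxide (PhO⁻)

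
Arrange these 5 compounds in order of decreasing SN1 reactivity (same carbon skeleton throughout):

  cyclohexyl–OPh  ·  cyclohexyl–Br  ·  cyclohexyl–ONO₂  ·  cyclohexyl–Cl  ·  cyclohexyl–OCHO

cyclohexyl–Br > cyclohexyl–Cl > cyclohexyl–ONO₂ > cyclohexyl–OCHO > cyclohexyl–OPh

With the same alkyl group throughout, only the leaving group differentiates the rates.
Leaving-group ability tracks the stability of the departed species; conjugate-acid pKₐ is the usual yardstick (lower pKₐ → better LG).
cyclohexyl–Br loses Br⁻: pKₐ(HBr) ≈ -9
cyclohexyl–Cl loses Cl⁻: pKₐ(HCl) ≈ -7
cyclohexyl–ONO₂ loses NO₃⁻: pKₐ(HNO₃) ≈ -1.3
cyclohexyl–OCHO loses HCOO⁻: pKₐ(HCOOH) ≈ 3.8
cyclohexyl–OPh loses PhO⁻: pKₐ(C₆H₅OH (phenol)) ≈ 10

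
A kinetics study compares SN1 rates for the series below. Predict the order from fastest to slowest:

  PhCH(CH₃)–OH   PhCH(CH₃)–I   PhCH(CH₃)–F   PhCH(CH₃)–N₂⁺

PhCH(CH₃)–N₂⁺ > PhCH(CH₃)–I > PhCH(CH₃)–F > PhCH(CH₃)–OH

With the same alkyl group throughout, only the leaving group differentiates the rates.
Leaving-group ability tracks the stability of the departed species; conjugate-acid pKₐ is the usual yardstick (lower pKₐ → better LG).
PhCH(CH₃)–N₂⁺ loses N₂: no meaningful conjugate acid; N₂ departs as an exceptionally stable neutral molecule
PhCH(CH₃)–I loses I⁻: pKₐ(HI) ≈ -10
PhCH(CH₃)–F loses F⁻: pKₐ(HF) ≈ 3.2
PhCH(CH₃)–OH loses OH⁻: pKₐ(H₂O) ≈ 15.7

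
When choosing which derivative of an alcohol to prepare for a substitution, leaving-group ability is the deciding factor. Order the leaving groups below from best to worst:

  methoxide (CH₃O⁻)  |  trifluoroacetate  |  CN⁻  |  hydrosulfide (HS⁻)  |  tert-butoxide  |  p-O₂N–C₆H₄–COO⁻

trifluoroacetate > p-O₂N–C₆H₄–COO⁻ > hydrosulfide (HS⁻) > CN⁻ > methoxide (CH₃O⁻) > tert-butoxide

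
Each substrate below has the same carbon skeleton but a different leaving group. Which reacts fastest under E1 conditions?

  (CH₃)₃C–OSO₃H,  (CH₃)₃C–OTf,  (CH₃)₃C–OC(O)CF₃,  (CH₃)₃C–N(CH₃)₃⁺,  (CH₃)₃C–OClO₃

(CH₃)₃C–OTf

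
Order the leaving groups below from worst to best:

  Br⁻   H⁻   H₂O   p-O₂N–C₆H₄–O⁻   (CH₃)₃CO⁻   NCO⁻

H⁻ < (CH₃)₃CO⁻ < p-O₂N–C₆H₄–O⁻ < NCO⁻ < H₂O < Br⁻

Br⁻: pKₐ(HBr) ≈ -9
H₂O: pKₐ(H₃O⁺) ≈ -1.7 — neutral; leaves from a protonated alcohol (R–OH₂⁺)
NCO⁻: pKₐ(HOCN) ≈ 3.5 — resonance between N and O
p-O₂N–C₆H₄–O⁻: pKₐ(p-nitrophenol) ≈ 7.2 — nitro group delocalises the charge; the classic chromogenic LG
(CH₃)₃CO⁻: pKₐ(t-BuOH) ≈ 18 — bulky, strongly basic alkoxide
H⁻: pKₐ(H₂) ≈ 36
Listed from poorest to best leaving group as asked.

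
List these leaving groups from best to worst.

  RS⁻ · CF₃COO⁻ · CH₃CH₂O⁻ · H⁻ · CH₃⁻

Rank by basicity of the departing species: weakest base leaves most easily.
CF₃COO⁻: pKₐ(CF₃COOH) ≈ 0.2 — strongly electron-withdrawing CF₃ stabilises the carboxylate
RS⁻: pKₐ(RSH (a thiol)) ≈ 10.5 — moderately basic; rarely leaves without activation
CH₃CH₂O⁻: pKₐ(CH₃CH₂OH) ≈ 16 — strong base; alkoxides do not leave unassisted
H⁻: pKₐ(H₂) ≈ 36
CH₃⁻: pKₐ(CH₄) ≈ 48 — unstabilised carbanion; the worst conceivable leaving group

CF₃COO⁻ > RS⁻ > CH₃CH₂O⁻ > H⁻ > CH₃⁻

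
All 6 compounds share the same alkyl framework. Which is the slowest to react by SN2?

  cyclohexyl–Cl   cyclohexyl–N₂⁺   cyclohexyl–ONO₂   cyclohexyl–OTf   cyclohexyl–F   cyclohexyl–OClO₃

With the same alkyl group throughout, only the leaving group differentiates the rates.
Leaving-group ability tracks the stability of the departed species; conjugate-acid pKₐ is the usual yardstick (lower pKₐ → better LG).
cyclohexyl–N₂⁺ loses N₂: no meaningful conjugate acid; N₂ departs as an exceptionally stable neutral molecule
cyclohexyl–OTf loses OTf⁻: pKₐ(CF₃SO₃H (triflic acid)) ≈ -14
cyclohexyl–OClO₃ loses ClO₄⁻: pKₐ(HClO₄) ≈ -10
cyclohexyl–Cl loses Cl⁻: pKₐ(HCl) ≈ -7
cyclohexyl–ONO₂ loses NO₃⁻: pKₐ(HNO₃) ≈ -1.3
cyclohexyl–F loses F⁻: pKₐ(HF) ≈ 3.2

cyclohexyl–F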